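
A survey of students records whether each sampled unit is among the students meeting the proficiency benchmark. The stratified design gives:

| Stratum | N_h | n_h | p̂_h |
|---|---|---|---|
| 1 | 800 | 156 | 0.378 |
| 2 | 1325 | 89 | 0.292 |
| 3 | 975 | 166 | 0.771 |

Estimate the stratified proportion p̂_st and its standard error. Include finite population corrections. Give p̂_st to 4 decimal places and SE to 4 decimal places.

N = 3100; stratum weights W_h = N_h/N.
p̂_st = Σ W_h p̂_h = (800·0.378 + 1325·0.292 + 975·0.771)/3100 = 0.46485
V̂(p̂_st) = Σ W_h² (1 − n_h/N_h) p̂_h(1−p̂_h)/(n_h−1):
  stratum 1: (800/3100)²·(1 − 156/800)·0.378·0.622/155 = 8.1321e-05
  stratum 2: (1325/3100)²·(1 − 89/1325)·0.292·0.708/88 = 0.000400354
  stratum 3: (975/3100)²·(1 − 166/975)·0.771·0.229/165 = 8.78285e-05
V̂(p̂_st) = 0.000569504; SE = √V̂ = 0.0238643

p̂_st ≈ 0.4648, SE ≈ 0.0239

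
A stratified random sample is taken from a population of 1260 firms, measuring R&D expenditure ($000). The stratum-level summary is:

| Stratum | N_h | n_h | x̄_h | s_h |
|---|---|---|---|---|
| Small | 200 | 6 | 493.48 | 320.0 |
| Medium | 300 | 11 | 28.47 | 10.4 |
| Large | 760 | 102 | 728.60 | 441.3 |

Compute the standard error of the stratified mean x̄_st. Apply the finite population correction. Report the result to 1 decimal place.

SE(x̄_st) ≈ 31.9

V̂(x̄_st) = Σ W_h² (1 − n_h/N_h) s_h²/n_h, with W_h = N_h/N and N = 1260:
  stratum Small: (200/1260)²·(1 − 6/200)·320.0²/6 = 417.099
  stratum Medium: (300/1260)²·(1 − 11/300)·10.4²/11 = 0.536972
  stratum Large: (760/1260)²·(1 − 102/760)·441.3²/102 = 601.404
V̂(x̄_st) = 1019.04
SE(x̄_st) = √1019.04 = 31.9224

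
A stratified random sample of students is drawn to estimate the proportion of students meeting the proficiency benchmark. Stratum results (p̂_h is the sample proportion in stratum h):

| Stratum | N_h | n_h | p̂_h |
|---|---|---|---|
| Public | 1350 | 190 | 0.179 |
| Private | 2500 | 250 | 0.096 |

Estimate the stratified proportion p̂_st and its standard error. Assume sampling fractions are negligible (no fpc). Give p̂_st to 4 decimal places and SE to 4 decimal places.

p̂_st ≈ 0.1251, SE ≈ 0.0156

N = 3850; stratum weights W_h = N_h/N.
p̂_st = Σ W_h p̂_h = (1350·0.179 + 2500·0.096)/3850 = 0.12510
V̂(p̂_st) = Σ W_h² p̂_h(1−p̂_h)/(n_h−1):
  stratum Public: (1350/3850)²·0.179·0.821/189 = 9.5605e-05
  stratum Private: (2500/3850)²·0.096·0.904/249 = 0.00014696
V̂(p̂_st) = 0.000242565; SE = √V̂ = 0.0155745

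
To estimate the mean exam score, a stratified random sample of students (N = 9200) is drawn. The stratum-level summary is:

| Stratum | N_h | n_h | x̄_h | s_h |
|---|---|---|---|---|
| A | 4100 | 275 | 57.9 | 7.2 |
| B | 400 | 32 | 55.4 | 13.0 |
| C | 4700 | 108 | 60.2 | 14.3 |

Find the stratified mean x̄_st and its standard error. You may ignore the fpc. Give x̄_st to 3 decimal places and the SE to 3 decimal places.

x̄_st ≈ 58.966, SE ≈ 0.736

x̄_st = Σ W_h x̄_h = (4100·57.9 + 400·55.4 + 4700·60.2)/9200 = 58.96630
V̂(x̄_st) = Σ W_h² s_h²/n_h, with W_h = N_h/N and N = 9200:
  stratum A: (4100/9200)²·7.2²/275 = 0.037439
  stratum B: (400/9200)²·13.0²/32 = 0.00998346
  stratum C: (4700/9200)²·14.3²/108 = 0.494161
V̂(x̄_st) = 0.541583
SE(x̄_st) = √0.541583 = 0.735923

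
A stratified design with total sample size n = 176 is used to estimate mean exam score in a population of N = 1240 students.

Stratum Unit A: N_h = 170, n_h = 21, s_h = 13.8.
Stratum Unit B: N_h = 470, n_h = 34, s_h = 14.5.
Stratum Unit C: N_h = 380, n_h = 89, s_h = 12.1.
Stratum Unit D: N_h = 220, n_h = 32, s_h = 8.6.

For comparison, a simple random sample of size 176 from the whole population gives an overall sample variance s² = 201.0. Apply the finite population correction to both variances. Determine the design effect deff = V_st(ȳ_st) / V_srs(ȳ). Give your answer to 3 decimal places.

V̂(ȳ_st) = Σ W_h² (1 − n_h/N_h) s_h²/n_h, with W_h = N_h/N and N = 1240:
  stratum Unit A: (170/1240)²·(1 − 21/170)·13.8²/21 = 0.149393
  stratum Unit B: (470/1240)²·(1 − 34/470)·14.5²/34 = 0.824134
  stratum Unit C: (380/1240)²·(1 − 89/380)·12.1²/89 = 0.118308
  stratum Unit D: (220/1240)²·(1 − 32/220)·8.6²/32 = 0.0621705
V_st = 1.15401
V_srs = (1 − 176/1240)·201.0/176 = 0.979949
deff = V_st / V_srs = 1.15401/0.979949 = 1.1776

deff ≈ 1.178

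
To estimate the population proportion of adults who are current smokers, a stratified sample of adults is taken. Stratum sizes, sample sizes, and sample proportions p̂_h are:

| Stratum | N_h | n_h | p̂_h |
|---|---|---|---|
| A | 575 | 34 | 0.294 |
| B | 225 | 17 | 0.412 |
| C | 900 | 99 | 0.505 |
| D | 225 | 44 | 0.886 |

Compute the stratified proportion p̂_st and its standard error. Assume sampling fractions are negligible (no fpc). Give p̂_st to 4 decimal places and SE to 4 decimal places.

p̂_st ≈ 0.4756, SE ≈ 0.0368

N = 1925; stratum weights W_h = N_h/N.
p̂_st = Σ W_h p̂_h = (575·0.294 + 225·0.412 + 900·0.505 + 225·0.886)/1925 = 0.47564
V̂(p̂_st) = Σ W_h² p̂_h(1−p̂_h)/(n_h−1):
  stratum A: (575/1925)²·0.294·0.706/33 = 0.000561193
  stratum B: (225/1925)²·0.412·0.588/16 = 0.000206851
  stratum C: (900/1925)²·0.505·0.495/98 = 0.000557563
  stratum D: (225/1925)²·0.886·0.114/43 = 3.20903e-05
V̂(p̂_st) = 0.0013577; SE = √V̂ = 0.036847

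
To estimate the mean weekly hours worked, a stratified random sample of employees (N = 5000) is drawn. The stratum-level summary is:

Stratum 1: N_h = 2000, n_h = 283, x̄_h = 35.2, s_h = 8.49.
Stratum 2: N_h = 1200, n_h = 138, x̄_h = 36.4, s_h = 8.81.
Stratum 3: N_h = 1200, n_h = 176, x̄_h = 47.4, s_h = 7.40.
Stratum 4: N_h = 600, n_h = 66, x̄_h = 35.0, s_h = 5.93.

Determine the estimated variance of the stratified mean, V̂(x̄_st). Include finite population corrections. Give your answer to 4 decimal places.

V̂(x̄_st) = Σ W_h² (1 − n_h/N_h) s_h²/n_h, with W_h = N_h/N and N = 5000:
  stratum 1: (2000/5000)²·(1 − 283/2000)·8.49²/283 = 0.0349856
  stratum 2: (1200/5000)²·(1 − 138/1200)·8.81²/138 = 0.0286707
  stratum 3: (1200/5000)²·(1 − 176/1200)·7.40²/176 = 0.015293
  stratum 4: (600/5000)²·(1 − 66/600)·5.93²/66 = 0.00682838
V̂(x̄_st) = 0.0857777

V̂(x̄_st) ≈ 0.0858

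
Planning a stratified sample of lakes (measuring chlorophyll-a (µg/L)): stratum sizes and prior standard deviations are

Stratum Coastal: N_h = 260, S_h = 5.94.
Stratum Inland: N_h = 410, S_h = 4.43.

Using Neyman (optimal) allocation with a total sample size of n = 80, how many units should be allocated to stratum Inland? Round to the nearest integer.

Neyman allocation: n_h = n · N_h S_h / Σ N_i S_i, with n = 80.
  stratum Coastal: N_h·S_h = 260·5.94 = 1544.40
  stratum Inland: N_h·S_h = 410·4.43 = 1816.30
Σ N_h S_h = 3360.70
n for stratum Inland = 80·1816.30/3360.70 = 43.236 → 43

43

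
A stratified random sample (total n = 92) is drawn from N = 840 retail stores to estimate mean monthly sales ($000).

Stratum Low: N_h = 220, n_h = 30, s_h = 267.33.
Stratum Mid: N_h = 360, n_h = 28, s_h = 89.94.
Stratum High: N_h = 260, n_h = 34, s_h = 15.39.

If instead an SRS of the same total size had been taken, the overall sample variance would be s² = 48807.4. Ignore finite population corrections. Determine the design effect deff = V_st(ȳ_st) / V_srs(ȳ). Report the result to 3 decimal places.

deff ≈ 0.409

V̂(ȳ_st) = Σ W_h² s_h²/n_h, with W_h = N_h/N and N = 840:
  stratum Low: (220/840)²·267.33²/30 = 163.403
  stratum Mid: (360/840)²·89.94²/28 = 53.0633
  stratum High: (260/840)²·15.39²/34 = 0.6674
V_st = 217.134
V_srs = s²/n = 48807.4/92 = 530.515
deff = V_st / V_srs = 217.134/530.515 = 0.4093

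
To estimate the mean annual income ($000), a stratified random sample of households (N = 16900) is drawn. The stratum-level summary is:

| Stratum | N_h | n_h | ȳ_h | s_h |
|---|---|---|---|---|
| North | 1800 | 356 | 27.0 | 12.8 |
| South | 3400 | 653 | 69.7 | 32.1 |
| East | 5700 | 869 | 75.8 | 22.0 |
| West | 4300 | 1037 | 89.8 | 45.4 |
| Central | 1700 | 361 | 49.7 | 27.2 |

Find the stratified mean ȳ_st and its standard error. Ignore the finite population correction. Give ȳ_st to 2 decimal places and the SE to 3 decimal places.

ȳ_st = Σ W_h ȳ_h = (1800·27.0 + 3400·69.7 + 5700·75.8 + 4300·89.8 + 1700·49.7)/16900 = 70.31183
V̂(ȳ_st) = Σ W_h² s_h²/n_h, with W_h = N_h/N and N = 16900:
  stratum North: (1800/16900)²·12.8²/356 = 0.00522085
  stratum South: (3400/16900)²·32.1²/653 = 0.0638677
  stratum East: (5700/16900)²·22.0²/869 = 0.0633581
  stratum West: (4300/16900)²·45.4²/1037 = 0.128676
  stratum Central: (1700/16900)²·27.2²/361 = 0.0207374
V̂(ȳ_st) = 0.28186
SE(ȳ_st) = √0.28186 = 0.530905

ȳ_st ≈ 70.31, SE ≈ 0.531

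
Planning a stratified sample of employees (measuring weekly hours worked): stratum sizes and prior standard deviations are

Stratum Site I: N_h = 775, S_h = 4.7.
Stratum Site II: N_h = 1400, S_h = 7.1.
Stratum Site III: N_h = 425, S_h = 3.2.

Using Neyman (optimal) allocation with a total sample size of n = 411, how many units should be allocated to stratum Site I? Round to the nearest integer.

Neyman allocation: n_h = n · N_h S_h / Σ N_i S_i, with n = 411.
  stratum Site I: N_h·S_h = 775·4.7 = 3642.50
  stratum Site II: N_h·S_h = 1400·7.1 = 9940.00
  stratum Site III: N_h·S_h = 425·3.2 = 1360.00
Σ N_h S_h = 14942.50
n for stratum Site I = 411·3642.50/14942.50 = 100.189 → 100

100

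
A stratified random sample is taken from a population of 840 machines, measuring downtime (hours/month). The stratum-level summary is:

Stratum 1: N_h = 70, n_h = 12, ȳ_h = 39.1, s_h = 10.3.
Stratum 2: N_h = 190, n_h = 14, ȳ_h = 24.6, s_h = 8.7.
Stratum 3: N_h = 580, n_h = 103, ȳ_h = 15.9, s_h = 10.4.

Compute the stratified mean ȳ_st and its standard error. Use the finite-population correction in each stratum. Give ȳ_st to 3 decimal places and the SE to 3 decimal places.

ȳ_st = Σ W_h ȳ_h = (70·39.1 + 190·24.6 + 580·15.9)/840 = 19.80119
V̂(ȳ_st) = Σ W_h² (1 − n_h/N_h) s_h²/n_h, with W_h = N_h/N and N = 840:
  stratum 1: (70/840)²·(1 − 12/70)·10.3²/12 = 0.0508699
  stratum 2: (190/840)²·(1 − 14/190)·8.7²/14 = 0.256223
  stratum 3: (580/840)²·(1 − 103/580)·10.4²/103 = 0.411734
V̂(ȳ_st) = 0.718827
SE(ȳ_st) = √0.718827 = 0.847837

ȳ_st ≈ 19.801, SE ≈ 0.848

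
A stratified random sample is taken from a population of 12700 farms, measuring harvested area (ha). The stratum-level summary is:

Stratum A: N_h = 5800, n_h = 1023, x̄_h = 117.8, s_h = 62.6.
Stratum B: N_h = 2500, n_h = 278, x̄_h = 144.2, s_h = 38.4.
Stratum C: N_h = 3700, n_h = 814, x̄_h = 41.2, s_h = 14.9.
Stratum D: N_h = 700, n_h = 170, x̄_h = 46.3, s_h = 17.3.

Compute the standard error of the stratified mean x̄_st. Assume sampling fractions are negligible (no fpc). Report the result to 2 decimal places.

SE(x̄_st) ≈ 1.02

V̂(x̄_st) = Σ W_h² s_h²/n_h, with W_h = N_h/N and N = 12700:
  stratum A: (5800/12700)²·62.6²/1023 = 0.798954
  stratum B: (2500/12700)²·38.4²/278 = 0.205537
  stratum C: (3700/12700)²·14.9²/814 = 0.0231496
  stratum D: (700/12700)²·17.3²/170 = 0.0053485
V̂(x̄_st) = 1.03299
SE(x̄_st) = √1.03299 = 1.01636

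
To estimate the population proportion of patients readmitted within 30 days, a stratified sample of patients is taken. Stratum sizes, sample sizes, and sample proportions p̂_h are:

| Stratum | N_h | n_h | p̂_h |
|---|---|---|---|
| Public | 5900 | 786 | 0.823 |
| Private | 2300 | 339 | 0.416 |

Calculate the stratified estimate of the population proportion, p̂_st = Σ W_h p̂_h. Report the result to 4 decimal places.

p̂_st ≈ 0.7088

N = 8200; stratum weights W_h = N_h/N.
p̂_st = Σ W_h p̂_h = (5900·0.823 + 2300·0.416)/8200 = 0.70884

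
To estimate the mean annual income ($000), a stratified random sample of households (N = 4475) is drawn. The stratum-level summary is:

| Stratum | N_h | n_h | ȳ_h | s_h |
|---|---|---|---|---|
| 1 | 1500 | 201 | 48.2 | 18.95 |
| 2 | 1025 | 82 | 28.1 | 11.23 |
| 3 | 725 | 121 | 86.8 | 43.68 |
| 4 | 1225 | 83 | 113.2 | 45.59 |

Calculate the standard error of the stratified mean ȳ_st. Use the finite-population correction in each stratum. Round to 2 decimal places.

SE(ȳ_st) ≈ 1.53

V̂(ȳ_st) = Σ W_h² (1 − n_h/N_h) s_h²/n_h, with W_h = N_h/N and N = 4475:
  stratum 1: (1500/4475)²·(1 − 201/1500)·18.95²/201 = 0.173835
  stratum 2: (1025/4475)²·(1 − 82/1025)·11.23²/82 = 0.0742327
  stratum 3: (725/4475)²·(1 − 121/725)·43.68²/121 = 0.344801
  stratum 4: (1225/4475)²·(1 − 83/1225)·45.59²/83 = 1.74935
V̂(ȳ_st) = 2.34222
SE(ȳ_st) = √2.34222 = 1.53043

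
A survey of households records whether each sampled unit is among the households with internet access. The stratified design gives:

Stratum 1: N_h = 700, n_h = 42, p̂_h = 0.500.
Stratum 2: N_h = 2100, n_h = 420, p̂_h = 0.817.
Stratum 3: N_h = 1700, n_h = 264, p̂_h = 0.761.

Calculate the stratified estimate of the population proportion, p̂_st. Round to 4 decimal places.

p̂_st ≈ 0.7465

N = 4500; stratum weights W_h = N_h/N.
p̂_st = Σ W_h p̂_h = (700·0.500 + 2100·0.817 + 1700·0.761)/4500 = 0.74653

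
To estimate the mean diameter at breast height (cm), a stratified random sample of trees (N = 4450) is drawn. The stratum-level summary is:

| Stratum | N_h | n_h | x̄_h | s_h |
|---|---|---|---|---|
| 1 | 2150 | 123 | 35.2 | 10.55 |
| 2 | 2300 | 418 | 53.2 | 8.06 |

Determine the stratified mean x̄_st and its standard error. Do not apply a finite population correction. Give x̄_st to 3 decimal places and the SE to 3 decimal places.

x̄_st = Σ W_h x̄_h = (2150·35.2 + 2300·53.2)/4450 = 44.50337
V̂(x̄_st) = Σ W_h² s_h²/n_h, with W_h = N_h/N and N = 4450:
  stratum 1: (2150/4450)²·10.55²/123 = 0.211231
  stratum 2: (2300/4450)²·8.06²/418 = 0.0415173
V̂(x̄_st) = 0.252748
SE(x̄_st) = √0.252748 = 0.50274

x̄_st ≈ 44.503, SE ≈ 0.503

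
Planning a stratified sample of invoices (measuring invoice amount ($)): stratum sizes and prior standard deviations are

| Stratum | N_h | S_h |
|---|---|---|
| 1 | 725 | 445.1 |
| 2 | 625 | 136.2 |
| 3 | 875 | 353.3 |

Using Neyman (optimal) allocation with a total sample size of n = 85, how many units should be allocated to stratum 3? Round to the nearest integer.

Neyman allocation: n_h = n · N_h S_h / Σ N_i S_i, with n = 85.
  stratum 1: N_h·S_h = 725·445.1 = 322697.50
  stratum 2: N_h·S_h = 625·136.2 = 85125.00
  stratum 3: N_h·S_h = 875·353.3 = 309137.50
Σ N_h S_h = 716960.00
n for stratum 3 = 85·309137.50/716960.00 = 36.650 → 37

37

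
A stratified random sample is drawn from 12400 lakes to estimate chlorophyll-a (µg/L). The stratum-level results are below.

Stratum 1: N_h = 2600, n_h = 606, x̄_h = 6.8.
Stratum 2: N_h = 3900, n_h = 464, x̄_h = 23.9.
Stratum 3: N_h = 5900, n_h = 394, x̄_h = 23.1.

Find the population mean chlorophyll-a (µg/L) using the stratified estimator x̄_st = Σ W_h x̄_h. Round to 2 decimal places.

x̄_st ≈ 19.93

N = Σ N_h = 12400. Stratum weights W_h = N_h/N.
x̄_st = (2600·6.8 + 3900·23.9 + 5900·23.1) / 12400 = 19.9339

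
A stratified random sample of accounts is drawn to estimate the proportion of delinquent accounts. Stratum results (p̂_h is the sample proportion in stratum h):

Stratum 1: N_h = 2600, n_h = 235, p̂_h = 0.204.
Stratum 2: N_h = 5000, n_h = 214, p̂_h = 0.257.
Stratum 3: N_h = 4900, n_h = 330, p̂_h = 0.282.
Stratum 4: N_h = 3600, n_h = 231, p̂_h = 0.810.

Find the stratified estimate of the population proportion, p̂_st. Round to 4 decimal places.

N = 16100; stratum weights W_h = N_h/N.
p̂_st = Σ W_h p̂_h = (2600·0.204 + 5000·0.257 + 4900·0.282 + 3600·0.810)/16100 = 0.37970

p̂_st ≈ 0.3797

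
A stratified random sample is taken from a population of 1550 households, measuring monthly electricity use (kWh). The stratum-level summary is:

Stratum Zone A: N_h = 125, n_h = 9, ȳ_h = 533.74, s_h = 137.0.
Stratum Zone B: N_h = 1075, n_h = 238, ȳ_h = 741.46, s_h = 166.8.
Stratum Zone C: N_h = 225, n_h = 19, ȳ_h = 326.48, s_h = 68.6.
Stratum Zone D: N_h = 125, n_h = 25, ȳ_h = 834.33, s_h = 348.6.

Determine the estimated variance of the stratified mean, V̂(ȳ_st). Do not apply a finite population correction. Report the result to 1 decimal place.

V̂(ȳ_st) ≈ 106.6

V̂(ȳ_st) = Σ W_h² s_h²/n_h, with W_h = N_h/N and N = 1550:
  stratum Zone A: (125/1550)²·137.0²/9 = 13.563
  stratum Zone B: (1075/1550)²·166.8²/238 = 56.2301
  stratum Zone C: (225/1550)²·68.6²/19 = 5.21911
  stratum Zone D: (125/1550)²·348.6²/25 = 31.6134
V̂(ȳ_st) = 106.626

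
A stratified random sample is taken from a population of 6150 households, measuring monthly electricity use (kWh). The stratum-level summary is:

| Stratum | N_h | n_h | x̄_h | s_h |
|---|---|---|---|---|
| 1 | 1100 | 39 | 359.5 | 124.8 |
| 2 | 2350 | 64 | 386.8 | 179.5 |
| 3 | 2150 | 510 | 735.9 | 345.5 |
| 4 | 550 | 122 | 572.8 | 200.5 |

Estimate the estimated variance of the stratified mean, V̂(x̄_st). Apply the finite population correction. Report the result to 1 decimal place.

V̂(x̄_st) = Σ W_h² (1 − n_h/N_h) s_h²/n_h, with W_h = N_h/N and N = 6150:
  stratum 1: (1100/6150)²·(1 − 39/1100)·124.8²/39 = 12.3232
  stratum 2: (2350/6150)²·(1 − 64/2350)·179.5²/64 = 71.5061
  stratum 3: (2150/6150)²·(1 − 510/2150)·345.5²/510 = 21.8202
  stratum 4: (550/6150)²·(1 − 122/550)·200.5²/122 = 2.05081
V̂(x̄_st) = 107.7

V̂(x̄_st) ≈ 107.7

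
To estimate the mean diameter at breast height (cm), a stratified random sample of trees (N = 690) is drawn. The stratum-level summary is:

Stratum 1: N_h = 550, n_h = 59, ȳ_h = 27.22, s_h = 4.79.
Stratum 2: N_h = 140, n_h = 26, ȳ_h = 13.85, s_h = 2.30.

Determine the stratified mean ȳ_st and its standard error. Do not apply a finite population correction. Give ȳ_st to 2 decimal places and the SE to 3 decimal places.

ȳ_st = Σ W_h ȳ_h = (550·27.22 + 140·13.85)/690 = 24.50725
V̂(ȳ_st) = Σ W_h² s_h²/n_h, with W_h = N_h/N and N = 690:
  stratum 1: (550/690)²·4.79²/59 = 0.247085
  stratum 2: (140/690)²·2.30²/26 = 0.00837607
V̂(ȳ_st) = 0.255461
SE(ȳ_st) = √0.255461 = 0.505431

ȳ_st ≈ 24.51, SE ≈ 0.505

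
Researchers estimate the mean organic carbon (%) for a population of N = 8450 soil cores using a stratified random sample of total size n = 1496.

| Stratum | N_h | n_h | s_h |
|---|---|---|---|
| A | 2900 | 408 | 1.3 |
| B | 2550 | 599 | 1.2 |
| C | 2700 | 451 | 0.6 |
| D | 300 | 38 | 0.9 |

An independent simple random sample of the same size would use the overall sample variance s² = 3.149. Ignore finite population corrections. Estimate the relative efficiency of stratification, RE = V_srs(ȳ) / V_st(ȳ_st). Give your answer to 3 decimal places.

RE ≈ 2.582

V̂(ȳ_st) = Σ W_h² s_h²/n_h, with W_h = N_h/N and N = 8450:
  stratum A: (2900/8450)²·1.3²/408 = 0.000487876
  stratum B: (2550/8450)²·1.2²/599 = 0.000218929
  stratum C: (2700/8450)²·0.6²/451 = 8.14967e-05
  stratum D: (300/8450)²·0.9²/38 = 2.68677e-05
V_st = 0.000815169
V_srs = s²/n = 3.149/1496 = 0.00210495
Relative efficiency = V_srs / V_st = 0.00210495/0.000815169 = 2.5822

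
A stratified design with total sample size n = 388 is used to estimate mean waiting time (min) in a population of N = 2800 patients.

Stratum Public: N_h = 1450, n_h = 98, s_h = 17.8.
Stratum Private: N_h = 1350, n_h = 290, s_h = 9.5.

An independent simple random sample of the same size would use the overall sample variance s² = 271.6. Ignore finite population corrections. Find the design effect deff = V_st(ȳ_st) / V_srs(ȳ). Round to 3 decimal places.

V̂(ȳ_st) = Σ W_h² s_h²/n_h, with W_h = N_h/N and N = 2800:
  stratum Public: (1450/2800)²·17.8²/98 = 0.867029
  stratum Private: (1350/2800)²·9.5²/290 = 0.0723437
V_st = 0.939373
V_srs = s²/n = 271.6/388 = 0.7
deff = V_st / V_srs = 0.939373/0.7 = 1.3420

deff ≈ 1.342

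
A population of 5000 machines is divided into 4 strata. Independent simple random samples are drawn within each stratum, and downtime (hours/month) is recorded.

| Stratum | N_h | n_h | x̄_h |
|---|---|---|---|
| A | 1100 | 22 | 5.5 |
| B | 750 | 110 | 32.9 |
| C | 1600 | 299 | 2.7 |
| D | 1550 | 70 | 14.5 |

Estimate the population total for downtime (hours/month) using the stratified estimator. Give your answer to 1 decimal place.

τ̂_st ≈ 57520.0

τ̂_st = Σ N_h x̄_h = 1100·5.5 + 750·32.9 + 1600·2.7 + 1550·14.5 = 57520.0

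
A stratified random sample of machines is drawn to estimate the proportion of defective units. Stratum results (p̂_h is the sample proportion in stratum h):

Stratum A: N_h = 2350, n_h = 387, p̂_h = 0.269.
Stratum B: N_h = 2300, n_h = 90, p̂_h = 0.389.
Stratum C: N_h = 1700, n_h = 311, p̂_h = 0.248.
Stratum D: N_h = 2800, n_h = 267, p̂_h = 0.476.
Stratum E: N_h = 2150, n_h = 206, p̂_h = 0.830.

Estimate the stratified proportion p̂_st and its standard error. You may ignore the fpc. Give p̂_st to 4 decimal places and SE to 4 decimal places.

p̂_st ≈ 0.4483, SE ≈ 0.0151

N = 11300; stratum weights W_h = N_h/N.
p̂_st = Σ W_h p̂_h = (2350·0.269 + 2300·0.389 + 1700·0.248 + 2800·0.476 + 2150·0.830)/11300 = 0.44830
V̂(p̂_st) = Σ W_h² p̂_h(1−p̂_h)/(n_h−1):
  stratum A: (2350/11300)²·0.269·0.731/386 = 2.20324e-05
  stratum B: (2300/11300)²·0.389·0.611/89 = 0.000110637
  stratum C: (1700/11300)²·0.248·0.752/310 = 1.3616e-05
  stratum D: (2800/11300)²·0.476·0.524/266 = 5.75726e-05
  stratum E: (2150/11300)²·0.830·0.170/205 = 2.49169e-05
V̂(p̂_st) = 0.000228775; SE = √V̂ = 0.0151253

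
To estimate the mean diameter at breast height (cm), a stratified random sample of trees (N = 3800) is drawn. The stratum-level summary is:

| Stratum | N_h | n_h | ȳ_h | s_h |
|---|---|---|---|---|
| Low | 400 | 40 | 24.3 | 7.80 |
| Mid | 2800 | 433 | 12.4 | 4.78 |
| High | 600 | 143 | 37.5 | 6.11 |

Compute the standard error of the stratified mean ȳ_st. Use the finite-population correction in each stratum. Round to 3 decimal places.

SE(ȳ_st) ≈ 0.211

V̂(ȳ_st) = Σ W_h² (1 − n_h/N_h) s_h²/n_h, with W_h = N_h/N and N = 3800:
  stratum Low: (400/3800)²·(1 − 40/400)·7.80²/40 = 0.0151679
  stratum Mid: (2800/3800)²·(1 − 433/2800)·4.78²/433 = 0.024219
  stratum High: (600/3800)²·(1 − 143/600)·6.11²/143 = 0.00495732
V̂(ȳ_st) = 0.0443442
SE(ȳ_st) = √0.0443442 = 0.210581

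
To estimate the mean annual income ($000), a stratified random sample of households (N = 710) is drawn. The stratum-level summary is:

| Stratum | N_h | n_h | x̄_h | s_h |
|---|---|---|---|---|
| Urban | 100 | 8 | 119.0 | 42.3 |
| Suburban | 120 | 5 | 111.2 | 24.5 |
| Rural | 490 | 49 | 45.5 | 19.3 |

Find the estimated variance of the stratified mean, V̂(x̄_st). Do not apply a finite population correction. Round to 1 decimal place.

V̂(x̄_st) ≈ 11.5

V̂(x̄_st) = Σ W_h² s_h²/n_h, with W_h = N_h/N and N = 710:
  stratum Urban: (100/710)²·42.3²/8 = 4.43684
  stratum Suburban: (120/710)²·24.5²/5 = 3.42932
  stratum Rural: (490/710)²·19.3²/49 = 3.62071
V̂(x̄_st) = 11.4869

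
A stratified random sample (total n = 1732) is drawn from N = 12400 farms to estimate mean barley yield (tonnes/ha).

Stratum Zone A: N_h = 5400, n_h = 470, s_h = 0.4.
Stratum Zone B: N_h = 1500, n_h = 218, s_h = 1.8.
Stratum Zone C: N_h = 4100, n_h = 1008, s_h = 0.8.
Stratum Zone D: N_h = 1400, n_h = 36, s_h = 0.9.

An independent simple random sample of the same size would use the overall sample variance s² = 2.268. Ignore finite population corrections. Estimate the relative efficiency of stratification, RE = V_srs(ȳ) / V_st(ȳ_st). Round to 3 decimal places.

RE ≈ 2.052

V̂(ȳ_st) = Σ W_h² s_h²/n_h, with W_h = N_h/N and N = 12400:
  stratum Zone A: (5400/12400)²·0.4²/470 = 6.45604e-05
  stratum Zone B: (1500/12400)²·1.8²/218 = 0.000217484
  stratum Zone C: (4100/12400)²·0.8²/1008 = 6.94135e-05
  stratum Zone D: (1400/12400)²·0.9²/36 = 0.000286811
V_st = 0.000638269
V_srs = s²/n = 2.268/1732 = 0.00130947
Relative efficiency = V_srs / V_st = 0.00130947/0.000638269 = 2.0516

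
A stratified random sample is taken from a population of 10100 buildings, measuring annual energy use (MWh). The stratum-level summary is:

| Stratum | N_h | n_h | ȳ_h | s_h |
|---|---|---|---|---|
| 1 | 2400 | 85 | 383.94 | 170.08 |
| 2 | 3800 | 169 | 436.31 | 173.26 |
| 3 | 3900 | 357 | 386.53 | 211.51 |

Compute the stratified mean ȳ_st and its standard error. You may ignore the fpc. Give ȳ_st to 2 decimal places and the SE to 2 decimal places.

ȳ_st ≈ 404.64, SE ≈ 7.94

ȳ_st = Σ W_h ȳ_h = (2400·383.94 + 3800·436.31 + 3900·386.53)/10100 = 404.64366
V̂(ȳ_st) = Σ W_h² s_h²/n_h, with W_h = N_h/N and N = 10100:
  stratum 1: (2400/10100)²·170.08²/85 = 19.2162
  stratum 2: (3800/10100)²·173.26²/169 = 25.144
  stratum 3: (3900/10100)²·211.51²/357 = 18.6844
V̂(ȳ_st) = 63.0446
SE(ȳ_st) = √63.0446 = 7.94006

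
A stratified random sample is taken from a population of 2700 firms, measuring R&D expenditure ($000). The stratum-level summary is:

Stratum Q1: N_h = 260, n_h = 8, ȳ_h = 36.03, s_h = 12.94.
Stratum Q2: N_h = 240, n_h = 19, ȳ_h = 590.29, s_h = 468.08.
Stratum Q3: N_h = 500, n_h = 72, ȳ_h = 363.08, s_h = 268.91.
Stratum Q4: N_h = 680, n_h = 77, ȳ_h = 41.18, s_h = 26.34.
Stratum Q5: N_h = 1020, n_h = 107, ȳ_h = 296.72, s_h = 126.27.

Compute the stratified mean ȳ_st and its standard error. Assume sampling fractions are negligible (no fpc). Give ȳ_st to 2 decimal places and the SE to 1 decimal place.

ȳ_st ≈ 245.64, SE ≈ 12.1

ȳ_st = Σ W_h ȳ_h = (260·36.03 + 240·590.29 + 500·363.08 + 680·41.18 + 1020·296.72)/2700 = 245.64230
V̂(ȳ_st) = Σ W_h² s_h²/n_h, with W_h = N_h/N and N = 2700:
  stratum Q1: (260/2700)²·12.94²/8 = 0.194088
  stratum Q2: (240/2700)²·468.08²/19 = 91.1132
  stratum Q3: (500/2700)²·268.91²/72 = 34.4424
  stratum Q4: (680/2700)²·26.34²/77 = 0.57152
  stratum Q5: (1020/2700)²·126.27²/107 = 21.2662
V̂(ȳ_st) = 147.587
SE(ȳ_st) = √147.587 = 12.1486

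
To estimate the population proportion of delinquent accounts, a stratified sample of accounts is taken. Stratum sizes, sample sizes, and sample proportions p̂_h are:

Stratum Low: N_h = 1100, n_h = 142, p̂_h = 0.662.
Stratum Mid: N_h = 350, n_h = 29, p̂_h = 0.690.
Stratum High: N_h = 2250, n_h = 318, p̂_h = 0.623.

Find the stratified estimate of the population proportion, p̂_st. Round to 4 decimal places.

N = 3700; stratum weights W_h = N_h/N.
p̂_st = Σ W_h p̂_h = (1100·0.662 + 350·0.690 + 2250·0.623)/3700 = 0.64093

p̂_st ≈ 0.6409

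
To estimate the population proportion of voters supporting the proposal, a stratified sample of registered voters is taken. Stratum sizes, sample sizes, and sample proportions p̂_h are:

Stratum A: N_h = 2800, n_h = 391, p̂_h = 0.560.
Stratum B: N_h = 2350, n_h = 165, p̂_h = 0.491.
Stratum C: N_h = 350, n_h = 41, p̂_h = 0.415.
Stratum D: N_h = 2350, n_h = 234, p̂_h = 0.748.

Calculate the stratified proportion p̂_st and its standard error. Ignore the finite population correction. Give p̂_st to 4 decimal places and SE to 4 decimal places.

N = 7850; stratum weights W_h = N_h/N.
p̂_st = Σ W_h p̂_h = (2800·0.560 + 2350·0.491 + 350·0.415 + 2350·0.748)/7850 = 0.58916
V̂(p̂_st) = Σ W_h² p̂_h(1−p̂_h)/(n_h−1):
  stratum A: (2800/7850)²·0.560·0.440/390 = 8.03809e-05
  stratum B: (2350/7850)²·0.491·0.509/164 = 0.000136569
  stratum C: (350/7850)²·0.415·0.585/40 = 1.20654e-05
  stratum D: (2350/7850)²·0.748·0.252/233 = 7.25008e-05
V̂(p̂_st) = 0.000301516; SE = √V̂ = 0.0173642

p̂_st ≈ 0.5892, SE ≈ 0.0174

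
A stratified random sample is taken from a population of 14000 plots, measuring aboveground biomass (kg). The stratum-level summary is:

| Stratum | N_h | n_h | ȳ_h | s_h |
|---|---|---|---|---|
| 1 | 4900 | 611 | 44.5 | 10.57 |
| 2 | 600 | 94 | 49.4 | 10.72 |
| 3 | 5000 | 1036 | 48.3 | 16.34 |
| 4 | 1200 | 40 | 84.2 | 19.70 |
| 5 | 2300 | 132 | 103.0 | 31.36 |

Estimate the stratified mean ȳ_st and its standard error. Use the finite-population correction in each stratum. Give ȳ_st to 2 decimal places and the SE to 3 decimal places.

ȳ_st = Σ W_h ȳ_h = (4900·44.5 + 600·49.4 + 5000·48.3 + 1200·84.2 + 2300·103.0)/14000 = 59.08071
V̂(ȳ_st) = Σ W_h² (1 − n_h/N_h) s_h²/n_h, with W_h = N_h/N and N = 14000:
  stratum 1: (4900/14000)²·(1 − 611/4900)·10.57²/611 = 0.0196067
  stratum 2: (600/14000)²·(1 − 94/600)·10.72²/94 = 0.00189368
  stratum 3: (5000/14000)²·(1 − 1036/5000)·16.34²/1036 = 0.0260611
  stratum 4: (1200/14000)²·(1 − 40/1200)·19.70²/40 = 0.0689058
  stratum 5: (2300/14000)²·(1 − 132/2300)·31.36²/132 = 0.189544
V̂(ȳ_st) = 0.306011
SE(ȳ_st) = √0.306011 = 0.553182

ȳ_st ≈ 59.08, SE ≈ 0.553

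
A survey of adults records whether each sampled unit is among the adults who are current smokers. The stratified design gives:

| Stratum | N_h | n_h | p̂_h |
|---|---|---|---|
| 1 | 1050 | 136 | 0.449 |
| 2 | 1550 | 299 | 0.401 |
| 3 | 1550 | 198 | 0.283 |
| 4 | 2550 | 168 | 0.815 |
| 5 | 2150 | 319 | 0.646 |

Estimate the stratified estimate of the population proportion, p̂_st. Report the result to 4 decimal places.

p̂_st ≈ 0.5648

N = 8850; stratum weights W_h = N_h/N.
p̂_st = Σ W_h p̂_h = (1050·0.449 + 1550·0.401 + 1550·0.283 + 2550·0.815 + 2150·0.646)/8850 = 0.56484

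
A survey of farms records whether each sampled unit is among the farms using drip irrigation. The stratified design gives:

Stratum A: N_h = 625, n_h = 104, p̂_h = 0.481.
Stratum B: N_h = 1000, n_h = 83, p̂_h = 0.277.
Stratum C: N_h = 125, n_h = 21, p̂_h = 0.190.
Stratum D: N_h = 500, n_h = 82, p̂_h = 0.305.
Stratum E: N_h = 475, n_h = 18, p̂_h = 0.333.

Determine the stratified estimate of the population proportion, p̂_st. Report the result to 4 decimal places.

N = 2725; stratum weights W_h = N_h/N.
p̂_st = Σ W_h p̂_h = (625·0.481 + 1000·0.277 + 125·0.190 + 500·0.305 + 475·0.333)/2725 = 0.33470

p̂_st ≈ 0.3347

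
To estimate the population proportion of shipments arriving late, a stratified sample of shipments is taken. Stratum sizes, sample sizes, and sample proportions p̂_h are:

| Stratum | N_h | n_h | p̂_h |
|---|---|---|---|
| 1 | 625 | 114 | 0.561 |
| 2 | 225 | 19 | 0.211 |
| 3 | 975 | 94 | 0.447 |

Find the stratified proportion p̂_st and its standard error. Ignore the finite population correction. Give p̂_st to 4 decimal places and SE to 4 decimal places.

N = 1825; stratum weights W_h = N_h/N.
p̂_st = Σ W_h p̂_h = (625·0.561 + 225·0.211 + 975·0.447)/1825 = 0.45695
V̂(p̂_st) = Σ W_h² p̂_h(1−p̂_h)/(n_h−1):
  stratum 1: (625/1825)²·0.561·0.439/113 = 0.000255613
  stratum 2: (225/1825)²·0.211·0.789/18 = 0.000140581
  stratum 3: (975/1825)²·0.447·0.553/93 = 0.000758636
V̂(p̂_st) = 0.00115483; SE = √V̂ = 0.0339828

p̂_st ≈ 0.4569, SE ≈ 0.0340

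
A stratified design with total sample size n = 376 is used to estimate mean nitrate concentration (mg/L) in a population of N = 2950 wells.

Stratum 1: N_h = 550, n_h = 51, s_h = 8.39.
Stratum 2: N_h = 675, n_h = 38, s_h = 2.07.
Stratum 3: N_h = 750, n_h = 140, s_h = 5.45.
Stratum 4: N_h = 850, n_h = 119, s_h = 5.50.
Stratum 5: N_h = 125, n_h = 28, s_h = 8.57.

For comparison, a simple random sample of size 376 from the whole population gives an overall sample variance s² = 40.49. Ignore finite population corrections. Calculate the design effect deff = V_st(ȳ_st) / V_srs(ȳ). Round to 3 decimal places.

deff ≈ 0.867

V̂(ȳ_st) = Σ W_h² s_h²/n_h, with W_h = N_h/N and N = 2950:
  stratum 1: (550/2950)²·8.39²/51 = 0.0479772
  stratum 2: (675/2950)²·2.07²/38 = 0.00590365
  stratum 3: (750/2950)²·5.45²/140 = 0.0137133
  stratum 4: (850/2950)²·5.50²/119 = 0.0211044
  stratum 5: (125/2950)²·8.57²/28 = 0.00470955
V_st = 0.0934081
V_srs = s²/n = 40.49/376 = 0.107686
deff = V_st / V_srs = 0.0934081/0.107686 = 0.8674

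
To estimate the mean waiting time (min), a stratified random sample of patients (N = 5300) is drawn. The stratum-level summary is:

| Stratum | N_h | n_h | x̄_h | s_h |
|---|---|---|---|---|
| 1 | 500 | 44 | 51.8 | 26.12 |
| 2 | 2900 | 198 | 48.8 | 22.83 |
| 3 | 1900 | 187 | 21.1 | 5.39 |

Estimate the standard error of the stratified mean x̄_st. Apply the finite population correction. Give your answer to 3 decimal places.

V̂(x̄_st) = Σ W_h² (1 − n_h/N_h) s_h²/n_h, with W_h = N_h/N and N = 5300:
  stratum 1: (500/5300)²·(1 − 44/500)·26.12²/44 = 0.125857
  stratum 2: (2900/5300)²·(1 − 198/2900)·22.83²/198 = 0.734308
  stratum 3: (1900/5300)²·(1 − 187/1900)·5.39²/187 = 0.0180009
V̂(x̄_st) = 0.878166
SE(x̄_st) = √0.878166 = 0.937105

SE(x̄_st) ≈ 0.937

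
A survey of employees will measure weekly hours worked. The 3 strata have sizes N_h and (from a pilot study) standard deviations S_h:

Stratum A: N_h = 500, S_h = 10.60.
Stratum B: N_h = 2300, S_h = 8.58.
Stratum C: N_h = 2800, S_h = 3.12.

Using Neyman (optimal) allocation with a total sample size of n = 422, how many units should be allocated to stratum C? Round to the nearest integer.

109

Neyman allocation: n_h = n · N_h S_h / Σ N_i S_i, with n = 422.
  stratum A: N_h·S_h = 500·10.60 = 5300.00
  stratum B: N_h·S_h = 2300·8.58 = 19734.00
  stratum C: N_h·S_h = 2800·3.12 = 8736.00
Σ N_h S_h = 33770.00
n for stratum C = 422·8736.00/33770.00 = 109.168 → 109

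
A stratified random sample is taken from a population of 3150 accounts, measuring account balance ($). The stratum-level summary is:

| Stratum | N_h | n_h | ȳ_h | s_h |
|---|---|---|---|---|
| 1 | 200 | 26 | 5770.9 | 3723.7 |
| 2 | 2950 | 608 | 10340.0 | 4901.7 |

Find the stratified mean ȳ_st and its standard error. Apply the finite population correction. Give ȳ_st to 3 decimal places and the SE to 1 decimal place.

ȳ_st ≈ 10049.898, SE ≈ 171.4

ȳ_st = Σ W_h ȳ_h = (200·5770.9 + 2950·10340.0)/3150 = 10049.89841
V̂(ȳ_st) = Σ W_h² (1 − n_h/N_h) s_h²/n_h, with W_h = N_h/N and N = 3150:
  stratum 1: (200/3150)²·(1 − 26/200)·3723.7²/26 = 1870.4
  stratum 2: (2950/3150)²·(1 − 608/2950)·4901.7²/608 = 27515.5
V̂(ȳ_st) = 29385.9
SE(ȳ_st) = √29385.9 = 171.423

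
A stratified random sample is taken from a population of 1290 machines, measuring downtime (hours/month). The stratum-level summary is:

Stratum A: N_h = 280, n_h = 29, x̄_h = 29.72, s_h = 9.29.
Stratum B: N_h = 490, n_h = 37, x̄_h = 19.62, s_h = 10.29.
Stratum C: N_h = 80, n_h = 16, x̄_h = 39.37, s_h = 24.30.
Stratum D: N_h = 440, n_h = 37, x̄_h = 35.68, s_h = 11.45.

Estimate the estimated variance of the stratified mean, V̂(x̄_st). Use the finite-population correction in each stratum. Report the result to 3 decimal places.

V̂(x̄_st) = Σ W_h² (1 − n_h/N_h) s_h²/n_h, with W_h = N_h/N and N = 1290:
  stratum A: (280/1290)²·(1 − 29/280)·9.29²/29 = 0.125686
  stratum B: (490/1290)²·(1 − 37/490)·10.29²/37 = 0.381719
  stratum C: (80/1290)²·(1 − 16/80)·24.30²/16 = 0.113549
  stratum D: (440/1290)²·(1 − 37/440)·11.45²/37 = 0.377561
V̂(x̄_st) = 0.998515

V̂(x̄_st) ≈ 0.999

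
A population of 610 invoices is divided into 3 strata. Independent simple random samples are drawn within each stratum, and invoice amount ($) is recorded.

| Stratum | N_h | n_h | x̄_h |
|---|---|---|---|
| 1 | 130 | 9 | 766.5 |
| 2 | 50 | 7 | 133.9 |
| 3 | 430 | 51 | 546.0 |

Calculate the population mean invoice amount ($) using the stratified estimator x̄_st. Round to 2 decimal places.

x̄_st ≈ 559.21

N = Σ N_h = 610. Stratum weights W_h = N_h/N.
x̄_st = (130·766.5 + 50·133.9 + 430·546.0) / 610 = 559.2131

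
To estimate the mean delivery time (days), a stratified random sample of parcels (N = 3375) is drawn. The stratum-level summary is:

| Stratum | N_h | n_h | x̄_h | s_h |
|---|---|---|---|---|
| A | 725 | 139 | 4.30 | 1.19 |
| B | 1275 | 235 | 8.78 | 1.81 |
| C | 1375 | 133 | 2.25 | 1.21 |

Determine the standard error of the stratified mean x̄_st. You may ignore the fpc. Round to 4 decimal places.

SE(x̄_st) ≈ 0.0655

V̂(x̄_st) = Σ W_h² s_h²/n_h, with W_h = N_h/N and N = 3375:
  stratum A: (725/3375)²·1.19²/139 = 0.000470119
  stratum B: (1275/3375)²·1.81²/235 = 0.00198958
  stratum C: (1375/3375)²·1.21²/133 = 0.00182716
V̂(x̄_st) = 0.00428686
SE(x̄_st) = √0.00428686 = 0.0654741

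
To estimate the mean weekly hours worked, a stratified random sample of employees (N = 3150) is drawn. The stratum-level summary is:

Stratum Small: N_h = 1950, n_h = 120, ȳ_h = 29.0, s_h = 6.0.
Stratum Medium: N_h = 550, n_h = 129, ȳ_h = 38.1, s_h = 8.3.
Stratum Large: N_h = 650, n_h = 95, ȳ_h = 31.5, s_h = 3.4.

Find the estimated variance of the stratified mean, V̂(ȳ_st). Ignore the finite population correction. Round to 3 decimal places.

V̂(ȳ_st) = Σ W_h² s_h²/n_h, with W_h = N_h/N and N = 3150:
  stratum Small: (1950/3150)²·6.0²/120 = 0.114966
  stratum Medium: (550/3150)²·8.3²/129 = 0.0162806
  stratum Large: (650/3150)²·3.4²/95 = 0.00518131
V̂(ȳ_st) = 0.136428

V̂(ȳ_st) ≈ 0.136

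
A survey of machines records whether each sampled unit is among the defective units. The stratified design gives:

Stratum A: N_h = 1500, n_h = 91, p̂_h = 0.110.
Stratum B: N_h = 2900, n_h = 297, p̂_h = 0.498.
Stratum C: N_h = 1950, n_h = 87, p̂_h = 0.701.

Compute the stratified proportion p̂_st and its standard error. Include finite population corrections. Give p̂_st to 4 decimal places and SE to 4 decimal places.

p̂_st ≈ 0.4687, SE ≈ 0.0208

N = 6350; stratum weights W_h = N_h/N.
p̂_st = Σ W_h p̂_h = (1500·0.110 + 2900·0.498 + 1950·0.701)/6350 = 0.46869
V̂(p̂_st) = Σ W_h² (1 − n_h/N_h) p̂_h(1−p̂_h)/(n_h−1):
  stratum A: (1500/6350)²·(1 − 91/1500)·0.110·0.890/90 = 5.70158e-05
  stratum B: (2900/6350)²·(1 − 297/2900)·0.498·0.502/296 = 0.000158112
  stratum C: (1950/6350)²·(1 − 87/1950)·0.701·0.299/86 = 0.000219579
V̂(p̂_st) = 0.000434707; SE = √V̂ = 0.0208496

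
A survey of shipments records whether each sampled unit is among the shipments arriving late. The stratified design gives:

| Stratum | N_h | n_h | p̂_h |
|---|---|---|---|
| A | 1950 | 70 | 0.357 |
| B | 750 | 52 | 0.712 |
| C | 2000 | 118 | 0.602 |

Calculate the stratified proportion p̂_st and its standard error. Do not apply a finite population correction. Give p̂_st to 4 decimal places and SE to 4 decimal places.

p̂_st ≈ 0.5179, SE ≈ 0.0323

N = 4700; stratum weights W_h = N_h/N.
p̂_st = Σ W_h p̂_h = (1950·0.357 + 750·0.712 + 2000·0.602)/4700 = 0.51790
V̂(p̂_st) = Σ W_h² p̂_h(1−p̂_h)/(n_h−1):
  stratum A: (1950/4700)²·0.357·0.643/69 = 0.000572669
  stratum B: (750/4700)²·0.712·0.288/51 = 0.000102383
  stratum C: (2000/4700)²·0.602·0.398/117 = 0.000370816
V̂(p̂_st) = 0.00104587; SE = √V̂ = 0.0323399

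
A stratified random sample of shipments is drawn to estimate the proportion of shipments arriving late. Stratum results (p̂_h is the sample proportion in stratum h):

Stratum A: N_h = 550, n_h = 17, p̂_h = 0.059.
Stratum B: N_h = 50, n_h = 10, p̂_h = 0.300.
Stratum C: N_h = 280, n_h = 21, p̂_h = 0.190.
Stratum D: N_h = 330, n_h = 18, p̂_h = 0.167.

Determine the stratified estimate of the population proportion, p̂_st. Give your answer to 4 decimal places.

N = 1210; stratum weights W_h = N_h/N.
p̂_st = Σ W_h p̂_h = (550·0.059 + 50·0.300 + 280·0.190 + 330·0.167)/1210 = 0.12873

p̂_st ≈ 0.1287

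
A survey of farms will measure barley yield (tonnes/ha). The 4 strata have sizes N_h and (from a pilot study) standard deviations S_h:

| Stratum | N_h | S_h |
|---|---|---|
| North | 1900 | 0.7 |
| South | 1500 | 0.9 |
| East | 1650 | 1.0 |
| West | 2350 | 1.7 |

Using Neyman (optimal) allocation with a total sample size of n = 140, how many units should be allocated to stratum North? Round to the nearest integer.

Neyman allocation: n_h = n · N_h S_h / Σ N_i S_i, with n = 140.
  stratum North: N_h·S_h = 1900·0.7 = 1330.00
  stratum South: N_h·S_h = 1500·0.9 = 1350.00
  stratum East: N_h·S_h = 1650·1.0 = 1650.00
  stratum West: N_h·S_h = 2350·1.7 = 3995.00
Σ N_h S_h = 8325.00
n for stratum North = 140·1330.00/8325.00 = 22.366 → 22

22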